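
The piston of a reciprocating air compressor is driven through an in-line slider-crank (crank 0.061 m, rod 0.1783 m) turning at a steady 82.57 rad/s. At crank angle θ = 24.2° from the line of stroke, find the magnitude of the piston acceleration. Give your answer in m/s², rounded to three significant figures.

477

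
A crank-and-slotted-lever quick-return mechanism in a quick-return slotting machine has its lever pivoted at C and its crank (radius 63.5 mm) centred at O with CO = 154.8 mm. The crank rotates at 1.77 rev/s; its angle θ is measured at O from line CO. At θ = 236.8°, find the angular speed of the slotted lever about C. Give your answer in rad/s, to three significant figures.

0.871

ω = 11.12 rad/s (from 1.77 rev/s).
Crank pin A relative to C: A = (d + r cosθ, r sinθ); lever angle φ = atan2(r sinθ, d + r cosθ).
Differentiating tanφ: φ̇ = rω(d cosθ + r)/(d² + r² + 2dr cosθ).
d² + r² + 2dr cosθ = |CA|² = 0.0172304 m²;  d cosθ + r = -0.021263 m.
|ω_lever| = |0.0635·11.12·-0.021263| / 0.0172304 = 0.87147 rad/s.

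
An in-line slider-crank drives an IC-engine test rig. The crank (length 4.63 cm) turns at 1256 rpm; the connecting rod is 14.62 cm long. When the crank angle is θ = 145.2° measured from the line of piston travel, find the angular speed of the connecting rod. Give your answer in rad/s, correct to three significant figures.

ω = 131.5 rad/s (converted from 1256 rpm).
The rod makes angle φ with the slider axis where L sinφ = r sinθ; differentiating, L cosφ·φ̇ = r ω cosθ.
L cosφ = √(L² − r² sin²θ) = 0.14379 m.
|ω_rod| = r ω |cosθ| / √(L² − r² sin²θ) = 0.0463·131.5·0.82115/0.14379 = 34.776 rad/s.

34.8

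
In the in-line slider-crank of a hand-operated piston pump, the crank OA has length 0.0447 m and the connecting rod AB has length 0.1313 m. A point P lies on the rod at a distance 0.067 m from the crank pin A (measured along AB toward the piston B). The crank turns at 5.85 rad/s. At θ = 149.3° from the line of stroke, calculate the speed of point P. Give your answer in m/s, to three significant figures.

ω = 5.85 rad/s.  Crank-pin speed |V_A| = rω = 0.26149 m/s, perpendicular to OA.
Rod angle: sinφ = −(r/L) sinθ ⇒ φ = -10.009°; ω_rod = −rω cosθ/√(L²−r²sin²θ) = +1.7389 rad/s.
V_P = V_A + ω_rod × AP, with AP = 0.067 m along the rod.
Components: V_Px = −rω sinθ − a·ω_rod·sinφ = -0.11325 m/s;  V_Py = rω cosθ + a·ω_rod·cosφ = -0.11011 m/s.
|V_P| = √(V_Px² + V_Py²) = 0.15796 m/s.

0.158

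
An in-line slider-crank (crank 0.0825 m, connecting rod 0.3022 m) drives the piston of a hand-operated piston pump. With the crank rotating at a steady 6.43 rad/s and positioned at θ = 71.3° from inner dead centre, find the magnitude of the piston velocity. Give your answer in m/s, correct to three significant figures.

ω = 6.43 rad/s
For an in-line slider-crank, x = r cosθ + √(L² − r² sin²θ), so v = −rω sinθ·[1 + r cosθ/√(L² − r² sin²θ)].
With r = 0.0825 m, L = 0.3022 m, θ = 71.3°: √(L² − r² sin²θ) = 0.29192 m.
v = −0.0825·6.43·0.94721·[1 + 0.0825·0.32061/0.29192] = -0.548 m/s.
|v| = 0.548 m/s.

0.548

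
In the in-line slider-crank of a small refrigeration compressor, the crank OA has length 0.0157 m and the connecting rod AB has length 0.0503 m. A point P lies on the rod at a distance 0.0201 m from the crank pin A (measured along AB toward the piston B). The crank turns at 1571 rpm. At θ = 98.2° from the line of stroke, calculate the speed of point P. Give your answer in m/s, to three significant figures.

2.52

ω = 164.5 rad/s.  Crank-pin speed |V_A| = rω = 2.5829 m/s, perpendicular to OA.
Rod angle: sinφ = −(r/L) sinθ ⇒ φ = -17.995°; ω_rod = −rω cosθ/√(L²−r²sin²θ) = +7.7006 rad/s.
V_P = V_A + ω_rod × AP, with AP = 0.0201 m along the rod.
Components: V_Px = −rω sinθ − a·ω_rod·sinφ = -2.5087 m/s;  V_Py = rω cosθ + a·ω_rod·cosφ = -0.22118 m/s.
|V_P| = √(V_Px² + V_Py²) = 2.5184 m/s.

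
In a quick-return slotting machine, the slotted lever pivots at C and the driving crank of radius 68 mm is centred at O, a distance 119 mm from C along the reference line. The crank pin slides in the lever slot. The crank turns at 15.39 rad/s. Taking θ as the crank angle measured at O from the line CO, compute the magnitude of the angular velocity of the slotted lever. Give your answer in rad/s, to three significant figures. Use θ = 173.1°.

19.3

ω = 15.39 rad/s
Crank pin A relative to C: A = (d + r cosθ, r sinθ); lever angle φ = atan2(r sinθ, d + r cosθ).
Differentiating tanφ: φ̇ = rω(d cosθ + r)/(d² + r² + 2dr cosθ).
d² + r² + 2dr cosθ = |CA|² = 0.00271822 m²;  d cosθ + r = -0.050138 m.
|ω_lever| = |0.068·15.39·-0.050138| / 0.00271822 = 19.303 rad/s.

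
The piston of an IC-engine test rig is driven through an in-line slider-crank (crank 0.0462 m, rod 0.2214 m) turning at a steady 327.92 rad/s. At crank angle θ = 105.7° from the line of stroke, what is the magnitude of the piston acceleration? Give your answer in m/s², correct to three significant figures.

ω = 327.9 rad/s
x(θ) = r cosθ + √(L² − r² sin²θ); with ω constant, a = ω²·d²x/dθ².
d²x/dθ² = −r cosθ − r²(cos2θ)/√u − r⁴ sin²2θ/(4u^{3/2}),  u = L² − r² sin²θ = 0.0470398 m².
Substituting r = 0.0462 m, L = 0.2214 m, θ = 105.7°: d²x/dθ² = +0.020871 m.
a = ω²·d²x/dθ² = (327.9)²·(+0.020871) = +2244.3 m/s²;  |a| = 2244.3 m/s².

2240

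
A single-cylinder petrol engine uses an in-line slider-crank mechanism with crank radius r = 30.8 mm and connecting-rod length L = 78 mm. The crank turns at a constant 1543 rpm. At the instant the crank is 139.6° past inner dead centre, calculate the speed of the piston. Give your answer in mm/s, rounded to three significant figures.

ω = 2π·1543/60 = 161.6 rad/s
For an in-line slider-crank, x = r cosθ + √(L² − r² sin²θ), so v = −rω sinθ·[1 + r cosθ/√(L² − r² sin²θ)].
With r = 0.0308 m, L = 0.078 m, θ = 139.6°: √(L² − r² sin²θ) = 0.075402 m.
v = −0.0308·161.6·0.64812·[1 + 0.0308·-0.76154/0.075402] = -2.2222 m/s.
|v| = 2.2222 m/s = 2222.2 mm/s.

2220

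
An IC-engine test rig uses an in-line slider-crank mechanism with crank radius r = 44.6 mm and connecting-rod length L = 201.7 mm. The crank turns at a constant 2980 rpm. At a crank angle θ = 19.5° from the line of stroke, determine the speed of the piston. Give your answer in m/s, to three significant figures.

5.62

ω = 2π·2980/60 = 312.1 rad/s
For an in-line slider-crank, x = r cosθ + √(L² − r² sin²θ), so v = −rω sinθ·[1 + r cosθ/√(L² − r² sin²θ)].
With r = 0.0446 m, L = 0.2017 m, θ = 19.5°: √(L² − r² sin²θ) = 0.20115 m.
v = −0.0446·312.1·0.33381·[1 + 0.0446·0.94264/0.20115] = -5.617 m/s.
|v| = 5.617 m/s.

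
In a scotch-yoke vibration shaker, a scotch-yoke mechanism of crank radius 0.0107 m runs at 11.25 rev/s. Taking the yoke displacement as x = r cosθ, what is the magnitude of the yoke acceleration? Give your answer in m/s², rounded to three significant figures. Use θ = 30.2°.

46.2

ω = 70.69 rad/s (from 11.25 rev/s).
x = r cosθ ⇒ ẍ = −rω² cosθ (ω constant).
|a| = rω²|cosθ| = 0.0107·(70.69)²·|cos 30.2°| = 46.206 m/s².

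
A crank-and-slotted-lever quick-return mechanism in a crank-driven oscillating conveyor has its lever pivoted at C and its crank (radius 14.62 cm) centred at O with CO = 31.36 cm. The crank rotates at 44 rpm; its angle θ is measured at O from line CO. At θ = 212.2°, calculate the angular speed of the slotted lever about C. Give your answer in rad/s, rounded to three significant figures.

ω = 4.608 rad/s (from 44 rpm).
Crank pin A relative to C: A = (d + r cosθ, r sinθ); lever angle φ = atan2(r sinθ, d + r cosθ).
Differentiating tanφ: φ̇ = rω(d cosθ + r)/(d² + r² + 2dr cosθ).
d² + r² + 2dr cosθ = |CA|² = 0.0421263 m²;  d cosθ + r = -0.11917 m.
|ω_lever| = |0.1462·4.608·-0.11917| / 0.0421263 = 1.9056 rad/s.

1.91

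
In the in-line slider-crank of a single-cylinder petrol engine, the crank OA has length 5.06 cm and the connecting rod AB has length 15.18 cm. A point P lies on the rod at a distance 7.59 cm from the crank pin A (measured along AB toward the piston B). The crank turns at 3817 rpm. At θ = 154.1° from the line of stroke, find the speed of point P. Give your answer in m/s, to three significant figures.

ω = 399.7 rad/s.  Crank-pin speed |V_A| = rω = 20.226 m/s, perpendicular to OA.
Rod angle: sinφ = −(r/L) sinθ ⇒ φ = -8.372°; ω_rod = −rω cosθ/√(L²−r²sin²θ) = +121.15 rad/s.
V_P = V_A + ω_rod × AP, with AP = 0.0759 m along the rod.
Components: V_Px = −rω sinθ − a·ω_rod·sinφ = -7.4958 m/s;  V_Py = rω cosθ + a·ω_rod·cosφ = -9.097 m/s.
|V_P| = √(V_Px² + V_Py²) = 11.787 m/s.

11.8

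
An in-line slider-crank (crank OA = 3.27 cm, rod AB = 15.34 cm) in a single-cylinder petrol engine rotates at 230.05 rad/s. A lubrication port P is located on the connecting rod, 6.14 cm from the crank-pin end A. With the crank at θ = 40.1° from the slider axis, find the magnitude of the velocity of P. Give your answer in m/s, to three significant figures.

6.21

ω = 230.1 rad/s.  Crank-pin speed |V_A| = rω = 7.5226 m/s, perpendicular to OA.
Rod angle: sinφ = −(r/L) sinθ ⇒ φ = -7.892°; ω_rod = −rω cosθ/√(L²−r²sin²θ) = -37.87 rad/s.
V_P = V_A + ω_rod × AP, with AP = 0.0614 m along the rod.
Components: V_Px = −rω sinθ − a·ω_rod·sinφ = -5.1648 m/s;  V_Py = rω cosθ + a·ω_rod·cosφ = +3.451 m/s.
|V_P| = √(V_Px² + V_Py²) = 6.2116 m/s.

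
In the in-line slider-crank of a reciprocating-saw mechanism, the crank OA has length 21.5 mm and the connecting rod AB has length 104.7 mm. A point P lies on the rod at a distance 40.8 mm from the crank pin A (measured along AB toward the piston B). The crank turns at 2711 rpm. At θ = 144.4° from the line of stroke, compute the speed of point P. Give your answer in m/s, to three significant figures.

4.49

ω = 283.9 rad/s.  Crank-pin speed |V_A| = rω = 6.1037 m/s, perpendicular to OA.
Rod angle: sinφ = −(r/L) sinθ ⇒ φ = -6.865°; ω_rod = −rω cosθ/√(L²−r²sin²θ) = +47.744 rad/s.
V_P = V_A + ω_rod × AP, with AP = 0.0408 m along the rod.
Components: V_Px = −rω sinθ − a·ω_rod·sinφ = -3.3203 m/s;  V_Py = rω cosθ + a·ω_rod·cosφ = -3.029 m/s.
|V_P| = √(V_Px² + V_Py²) = 4.4943 m/s.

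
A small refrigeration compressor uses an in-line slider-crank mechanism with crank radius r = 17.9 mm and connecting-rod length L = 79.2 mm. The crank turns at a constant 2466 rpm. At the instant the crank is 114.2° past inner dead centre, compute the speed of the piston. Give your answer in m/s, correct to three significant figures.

3.82

ω = 2π·2466/60 = 258.2 rad/s
For an in-line slider-crank, x = r cosθ + √(L² − r² sin²θ), so v = −rω sinθ·[1 + r cosθ/√(L² − r² sin²θ)].
With r = 0.0179 m, L = 0.0792 m, θ = 114.2°: √(L² − r² sin²θ) = 0.077499 m.
v = −0.0179·258.2·0.91212·[1 + 0.0179·-0.40992/0.077499] = -3.8171 m/s.
|v| = 3.8171 m/s.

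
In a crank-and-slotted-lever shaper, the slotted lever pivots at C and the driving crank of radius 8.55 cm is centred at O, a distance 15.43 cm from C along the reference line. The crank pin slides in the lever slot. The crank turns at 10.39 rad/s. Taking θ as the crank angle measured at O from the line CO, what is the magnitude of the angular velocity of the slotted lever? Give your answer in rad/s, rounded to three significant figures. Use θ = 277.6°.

2.72

ω = 10.39 rad/s
Crank pin A relative to C: A = (d + r cosθ, r sinθ); lever angle φ = atan2(r sinθ, d + r cosθ).
Differentiating tanφ: φ̇ = rω(d cosθ + r)/(d² + r² + 2dr cosθ).
d² + r² + 2dr cosθ = |CA|² = 0.0346084 m²;  d cosθ + r = +0.10591 m.
|ω_lever| = |0.0855·10.39·+0.10591| / 0.0346084 = 2.7185 rad/s.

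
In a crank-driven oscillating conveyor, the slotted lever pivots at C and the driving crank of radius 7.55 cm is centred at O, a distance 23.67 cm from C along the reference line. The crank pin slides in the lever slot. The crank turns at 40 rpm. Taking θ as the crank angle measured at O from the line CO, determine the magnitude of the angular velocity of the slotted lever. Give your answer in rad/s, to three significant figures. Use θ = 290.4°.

0.674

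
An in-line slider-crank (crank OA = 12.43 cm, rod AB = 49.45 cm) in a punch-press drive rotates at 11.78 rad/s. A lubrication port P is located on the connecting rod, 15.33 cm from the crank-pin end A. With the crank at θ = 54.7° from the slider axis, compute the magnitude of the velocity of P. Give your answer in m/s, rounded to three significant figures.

1.38

ω = 11.78 rad/s.  Crank-pin speed |V_A| = rω = 1.4643 m/s, perpendicular to OA.
Rod angle: sinφ = −(r/L) sinθ ⇒ φ = -11.838°; ω_rod = −rω cosθ/√(L²−r²sin²θ) = -1.7483 rad/s.
V_P = V_A + ω_rod × AP, with AP = 0.1533 m along the rod.
Components: V_Px = −rω sinθ − a·ω_rod·sinφ = -1.25 m/s;  V_Py = rω cosθ + a·ω_rod·cosφ = +0.58382 m/s.
|V_P| = √(V_Px² + V_Py²) = 1.3796 m/s.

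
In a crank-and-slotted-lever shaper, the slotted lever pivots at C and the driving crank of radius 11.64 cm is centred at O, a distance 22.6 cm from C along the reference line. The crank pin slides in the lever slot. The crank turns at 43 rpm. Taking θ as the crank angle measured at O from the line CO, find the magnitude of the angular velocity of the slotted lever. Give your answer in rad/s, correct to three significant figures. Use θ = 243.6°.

ω = 4.503 rad/s (from 43 rpm).
Crank pin A relative to C: A = (d + r cosθ, r sinθ); lever angle φ = atan2(r sinθ, d + r cosθ).
Differentiating tanφ: φ̇ = rω(d cosθ + r)/(d² + r² + 2dr cosθ).
d² + r² + 2dr cosθ = |CA|² = 0.0412315 m²;  d cosθ + r = +0.015912 m.
|ω_lever| = |0.1164·4.503·+0.015912| / 0.0412315 = 0.20228 rad/s.

0.202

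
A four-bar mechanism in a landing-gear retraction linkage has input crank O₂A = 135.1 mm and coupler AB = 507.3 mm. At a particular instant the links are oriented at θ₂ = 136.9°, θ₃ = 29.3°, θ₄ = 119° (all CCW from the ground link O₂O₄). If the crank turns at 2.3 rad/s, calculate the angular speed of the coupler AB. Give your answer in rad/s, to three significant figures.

0.188

ω₂ = 2.3 rad/s
Differentiating the loop-closure r₂e^{iθ₂}+r₃e^{iθ₃}=r₁+r₄e^{iθ₄} gives r₂ω₂e^{iθ₂}+r₃ω₃e^{iθ₃}=r₄ω₄e^{iθ₄}.
Eliminating the other unknown: ω₃ = r₂ω₂ sin(θ₄−θ₂) / [r₃ sin(θ₃−θ₄)].
Numerator sine = -0.30736; denominator sine = -0.99999.
Result = 0.1351·2.3·(-0.30736) / (0.5073·(-0.99999)) = +0.18826 rad/s; magnitude 0.18826 rad/s.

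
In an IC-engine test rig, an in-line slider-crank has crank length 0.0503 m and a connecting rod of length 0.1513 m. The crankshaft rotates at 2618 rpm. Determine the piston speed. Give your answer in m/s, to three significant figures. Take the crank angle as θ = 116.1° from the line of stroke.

ω = 2π·2618/60 = 274.2 rad/s
For an in-line slider-crank, x = r cosθ + √(L² − r² sin²θ), so v = −rω sinθ·[1 + r cosθ/√(L² − r² sin²θ)].
With r = 0.0503 m, L = 0.1513 m, θ = 116.1°: √(L² − r² sin²θ) = 0.1444 m.
v = −0.0503·274.2·0.89803·[1 + 0.0503·-0.43994/0.1444] = -10.486 m/s.
|v| = 10.486 m/s.

10.5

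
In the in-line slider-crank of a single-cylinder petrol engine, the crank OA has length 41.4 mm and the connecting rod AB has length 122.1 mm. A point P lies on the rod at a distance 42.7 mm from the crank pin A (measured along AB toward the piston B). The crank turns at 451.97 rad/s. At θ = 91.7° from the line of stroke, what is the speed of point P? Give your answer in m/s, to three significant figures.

18.6

ω = 452 rad/s.  Crank-pin speed |V_A| = rω = 18.712 m/s, perpendicular to OA.
Rod angle: sinφ = −(r/L) sinθ ⇒ φ = -19.811°; ω_rod = −rω cosθ/√(L²−r²sin²θ) = +4.8323 rad/s.
V_P = V_A + ω_rod × AP, with AP = 0.0427 m along the rod.
Components: V_Px = −rω sinθ − a·ω_rod·sinφ = -18.633 m/s;  V_Py = rω cosθ + a·ω_rod·cosφ = -0.36098 m/s.
|V_P| = √(V_Px² + V_Py²) = 18.637 m/s.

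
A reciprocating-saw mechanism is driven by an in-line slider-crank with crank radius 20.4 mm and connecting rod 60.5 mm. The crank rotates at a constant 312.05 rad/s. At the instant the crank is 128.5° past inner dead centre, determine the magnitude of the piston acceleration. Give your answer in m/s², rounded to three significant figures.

1370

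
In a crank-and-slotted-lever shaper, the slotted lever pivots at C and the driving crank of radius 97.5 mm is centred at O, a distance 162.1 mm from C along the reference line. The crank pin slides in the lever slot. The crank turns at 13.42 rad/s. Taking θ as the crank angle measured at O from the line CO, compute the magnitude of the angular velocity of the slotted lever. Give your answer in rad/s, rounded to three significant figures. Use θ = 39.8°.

ω = 13.42 rad/s
Crank pin A relative to C: A = (d + r cosθ, r sinθ); lever angle φ = atan2(r sinθ, d + r cosθ).
Differentiating tanφ: φ̇ = rω(d cosθ + r)/(d² + r² + 2dr cosθ).
d² + r² + 2dr cosθ = |CA|² = 0.0600677 m²;  d cosθ + r = +0.22204 m.
|ω_lever| = |0.0975·13.42·+0.22204| / 0.0600677 = 4.8367 rad/s.

4.84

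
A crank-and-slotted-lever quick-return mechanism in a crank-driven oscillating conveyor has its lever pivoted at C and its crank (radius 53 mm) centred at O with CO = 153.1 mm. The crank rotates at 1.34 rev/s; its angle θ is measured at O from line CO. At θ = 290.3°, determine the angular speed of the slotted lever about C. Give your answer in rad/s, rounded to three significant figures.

ω = 8.419 rad/s (from 1.34 rev/s).
Crank pin A relative to C: A = (d + r cosθ, r sinθ); lever angle φ = atan2(r sinθ, d + r cosθ).
Differentiating tanφ: φ̇ = rω(d cosθ + r)/(d² + r² + 2dr cosθ).
d² + r² + 2dr cosθ = |CA|² = 0.0318789 m²;  d cosθ + r = +0.10612 m.
|ω_lever| = |0.053·8.419·+0.10612| / 0.0318789 = 1.4854 rad/s.

1.49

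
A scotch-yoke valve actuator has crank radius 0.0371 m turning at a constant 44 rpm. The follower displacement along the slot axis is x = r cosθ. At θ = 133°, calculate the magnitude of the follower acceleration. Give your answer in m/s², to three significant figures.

0.537

ω = 4.608 rad/s (from 44 rpm).
x = r cosθ ⇒ ẍ = −rω² cosθ (ω constant).
|a| = rω²|cosθ| = 0.0371·(4.608)²·|cos 133°| = 0.53718 m/s².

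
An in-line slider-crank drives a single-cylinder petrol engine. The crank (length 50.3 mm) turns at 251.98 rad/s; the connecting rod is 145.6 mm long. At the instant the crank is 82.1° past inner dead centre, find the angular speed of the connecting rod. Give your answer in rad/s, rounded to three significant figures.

ω = 252 rad/s
The rod makes angle φ with the slider axis where L sinφ = r sinθ; differentiating, L cosφ·φ̇ = r ω cosθ.
L cosφ = √(L² − r² sin²θ) = 0.13681 m.
|ω_rod| = r ω |cosθ| / √(L² − r² sin²θ) = 0.0503·252·0.13744/0.13681 = 12.733 rad/s.

12.7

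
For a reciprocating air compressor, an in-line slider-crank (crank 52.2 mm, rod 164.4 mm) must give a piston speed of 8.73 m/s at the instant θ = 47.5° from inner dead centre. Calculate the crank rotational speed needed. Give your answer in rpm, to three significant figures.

For an in-line slider-crank, |v_piston| = rω|sinθ|·[1 + r cosθ/√(L² − r² sin²θ)].
With r = 0.0522 m, L = 0.1644 m, θ = 47.5°: the bracketed kinematic factor |dx/dθ| = 0.046978 m.
ω = v/|dx/dθ| = 8.73/0.046978 = 185.83 rad/s.
N = 60ω/(2π) = 1774.6 rpm.

1770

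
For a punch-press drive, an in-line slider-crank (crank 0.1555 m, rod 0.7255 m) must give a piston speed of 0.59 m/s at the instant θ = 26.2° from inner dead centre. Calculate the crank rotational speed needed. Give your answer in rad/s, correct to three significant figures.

For an in-line slider-crank, |v_piston| = rω|sinθ|·[1 + r cosθ/√(L² − r² sin²θ)].
With r = 0.1555 m, L = 0.7255 m, θ = 26.2°: the bracketed kinematic factor |dx/dθ| = 0.081917 m.
ω = v/|dx/dθ| = 0.59/0.081917 = 7.2024 rad/s.

7.20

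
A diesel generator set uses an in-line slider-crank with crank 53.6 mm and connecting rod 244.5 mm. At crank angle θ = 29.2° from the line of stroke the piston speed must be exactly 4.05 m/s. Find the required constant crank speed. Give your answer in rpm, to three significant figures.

1240

For an in-line slider-crank, |v_piston| = rω|sinθ|·[1 + r cosθ/√(L² − r² sin²θ)].
With r = 0.0536 m, L = 0.2445 m, θ = 29.2°: the bracketed kinematic factor |dx/dθ| = 0.031182 m.
ω = v/|dx/dθ| = 4.05/0.031182 = 129.88 rad/s.
N = 60ω/(2π) = 1240.3 rpm.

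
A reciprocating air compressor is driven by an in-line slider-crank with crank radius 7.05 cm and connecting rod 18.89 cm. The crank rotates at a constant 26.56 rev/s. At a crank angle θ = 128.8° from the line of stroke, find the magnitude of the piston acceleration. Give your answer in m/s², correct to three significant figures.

ω = 2π·26.6 = 166.9 rad/s
x(θ) = r cosθ + √(L² − r² sin²θ); with ω constant, a = ω²·d²x/dθ².
d²x/dθ² = −r cosθ − r²(cos2θ)/√u − r⁴ sin²2θ/(4u^{3/2}),  u = L² − r² sin²θ = 0.0326644 m².
Substituting r = 0.0705 m, L = 0.1889 m, θ = 128.8°: d²x/dθ² = +0.049083 m.
a = ω²·d²x/dθ² = (166.9)²·(+0.049083) = +1366.9 m/s²;  |a| = 1366.9 m/s².

1370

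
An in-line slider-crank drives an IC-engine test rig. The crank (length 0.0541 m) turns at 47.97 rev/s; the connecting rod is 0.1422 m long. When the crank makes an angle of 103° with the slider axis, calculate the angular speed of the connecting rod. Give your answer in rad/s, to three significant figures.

27.8

ω = 301.4 rad/s (converted from 47.97 rev/s).
The rod makes angle φ with the slider axis where L sinφ = r sinθ; differentiating, L cosφ·φ̇ = r ω cosθ.
L cosφ = √(L² − r² sin²θ) = 0.13207 m.
|ω_rod| = r ω |cosθ| / √(L² − r² sin²θ) = 0.0541·301.4·0.22495/0.13207 = 27.774 rad/s.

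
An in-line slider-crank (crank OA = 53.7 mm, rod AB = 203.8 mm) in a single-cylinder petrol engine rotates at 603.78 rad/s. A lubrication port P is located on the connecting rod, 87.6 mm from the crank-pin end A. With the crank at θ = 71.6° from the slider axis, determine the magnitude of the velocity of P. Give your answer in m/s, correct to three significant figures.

32.4

ω = 603.8 rad/s.  Crank-pin speed |V_A| = rω = 32.423 m/s, perpendicular to OA.
Rod angle: sinφ = −(r/L) sinθ ⇒ φ = -14.479°; ω_rod = −rω cosθ/√(L²−r²sin²θ) = -51.865 rad/s.
V_P = V_A + ω_rod × AP, with AP = 0.0876 m along the rod.
Components: V_Px = −rω sinθ − a·ω_rod·sinφ = -31.901 m/s;  V_Py = rω cosθ + a·ω_rod·cosφ = +5.8352 m/s.
|V_P| = √(V_Px² + V_Py²) = 32.431 m/s.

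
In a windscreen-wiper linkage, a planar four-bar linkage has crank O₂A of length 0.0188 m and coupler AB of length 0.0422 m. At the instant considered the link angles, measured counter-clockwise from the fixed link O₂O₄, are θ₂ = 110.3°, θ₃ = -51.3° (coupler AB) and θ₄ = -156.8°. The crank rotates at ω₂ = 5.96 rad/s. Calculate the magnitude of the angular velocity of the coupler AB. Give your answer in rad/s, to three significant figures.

2.75

ω₂ = 5.96 rad/s
Differentiating the loop-closure r₂e^{iθ₂}+r₃e^{iθ₃}=r₁+r₄e^{iθ₄} gives r₂ω₂e^{iθ₂}+r₃ω₃e^{iθ₃}=r₄ω₄e^{iθ₄}.
Eliminating the other unknown: ω₃ = r₂ω₂ sin(θ₄−θ₂) / [r₃ sin(θ₃−θ₄)].
Numerator sine = +0.99872; denominator sine = +0.96363.
Result = 0.0188·5.96·(+0.99872) / (0.0422·(+0.96363)) = +2.7518 rad/s; magnitude 2.7518 rad/s.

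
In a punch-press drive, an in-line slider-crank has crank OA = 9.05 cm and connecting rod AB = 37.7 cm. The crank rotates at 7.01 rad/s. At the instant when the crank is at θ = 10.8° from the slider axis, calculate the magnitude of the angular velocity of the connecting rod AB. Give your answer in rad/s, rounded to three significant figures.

1.65

ω = 7.01 rad/s
The rod makes angle φ with the slider axis where L sinφ = r sinθ; differentiating, L cosφ·φ̇ = r ω cosθ.
L cosφ = √(L² − r² sin²θ) = 0.37662 m.
|ω_rod| = r ω |cosθ| / √(L² − r² sin²θ) = 0.0905·7.01·0.98229/0.37662 = 1.6546 rad/s.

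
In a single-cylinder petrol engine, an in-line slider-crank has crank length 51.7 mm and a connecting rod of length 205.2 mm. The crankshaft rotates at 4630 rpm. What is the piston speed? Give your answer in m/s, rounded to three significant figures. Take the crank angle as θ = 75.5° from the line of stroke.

25.8

ω = 2π·4630/60 = 484.9 rad/s
For an in-line slider-crank, x = r cosθ + √(L² − r² sin²θ), so v = −rω sinθ·[1 + r cosθ/√(L² − r² sin²θ)].
With r = 0.0517 m, L = 0.2052 m, θ = 75.5°: √(L² − r² sin²θ) = 0.199 m.
v = −0.0517·484.9·0.96815·[1 + 0.0517·0.25038/0.199] = -25.847 m/s.
|v| = 25.847 m/s.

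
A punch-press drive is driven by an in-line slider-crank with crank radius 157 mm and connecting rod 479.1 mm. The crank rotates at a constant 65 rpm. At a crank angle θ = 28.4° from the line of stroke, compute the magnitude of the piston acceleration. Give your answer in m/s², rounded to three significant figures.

7.77

ω = 2π·65/60 = 6.807 rad/s
x(θ) = r cosθ + √(L² − r² sin²θ); with ω constant, a = ω²·d²x/dθ².
d²x/dθ² = −r cosθ − r²(cos2θ)/√u − r⁴ sin²2θ/(4u^{3/2}),  u = L² − r² sin²θ = 0.223961 m².
Substituting r = 0.157 m, L = 0.4791 m, θ = 28.4°: d²x/dθ² = -0.16763 m.
a = ω²·d²x/dθ² = (6.807)²·(-0.16763) = -7.7666 m/s²;  |a| = 7.7666 m/s².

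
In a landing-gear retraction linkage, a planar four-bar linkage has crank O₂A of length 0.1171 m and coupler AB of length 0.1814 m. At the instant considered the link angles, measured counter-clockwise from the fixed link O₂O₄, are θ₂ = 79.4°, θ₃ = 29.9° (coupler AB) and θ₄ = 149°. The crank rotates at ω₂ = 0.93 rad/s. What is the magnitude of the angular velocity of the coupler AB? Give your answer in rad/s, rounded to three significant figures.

0.644

ω₂ = 0.93 rad/s
Differentiating the loop-closure r₂e^{iθ₂}+r₃e^{iθ₃}=r₁+r₄e^{iθ₄} gives r₂ω₂e^{iθ₂}+r₃ω₃e^{iθ₃}=r₄ω₄e^{iθ₄}.
Eliminating the other unknown: ω₃ = r₂ω₂ sin(θ₄−θ₂) / [r₃ sin(θ₃−θ₄)].
Numerator sine = +0.93728; denominator sine = -0.87377.
Result = 0.1171·0.93·(+0.93728) / (0.1814·(-0.87377)) = -0.64398 rad/s; magnitude 0.64398 rad/s.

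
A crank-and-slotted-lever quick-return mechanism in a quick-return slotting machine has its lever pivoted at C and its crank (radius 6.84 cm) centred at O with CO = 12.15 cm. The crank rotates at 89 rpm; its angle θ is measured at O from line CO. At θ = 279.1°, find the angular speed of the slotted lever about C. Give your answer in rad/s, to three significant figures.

2.53

ω = 9.32 rad/s (from 89 rpm).
Crank pin A relative to C: A = (d + r cosθ, r sinθ); lever angle φ = atan2(r sinθ, d + r cosθ).
Differentiating tanφ: φ̇ = rω(d cosθ + r)/(d² + r² + 2dr cosθ).
d² + r² + 2dr cosθ = |CA|² = 0.0220696 m²;  d cosθ + r = +0.087616 m.
|ω_lever| = |0.0684·9.32·+0.087616| / 0.0220696 = 2.5308 rad/s.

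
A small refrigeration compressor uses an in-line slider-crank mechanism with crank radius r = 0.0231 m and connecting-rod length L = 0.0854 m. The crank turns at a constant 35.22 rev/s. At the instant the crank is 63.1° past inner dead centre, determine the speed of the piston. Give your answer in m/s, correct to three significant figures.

ω = 2π·35.2 = 221.3 rad/s
For an in-line slider-crank, x = r cosθ + √(L² − r² sin²θ), so v = −rω sinθ·[1 + r cosθ/√(L² − r² sin²θ)].
With r = 0.0231 m, L = 0.0854 m, θ = 63.1°: √(L² − r² sin²θ) = 0.082878 m.
v = −0.0231·221.3·0.89180·[1 + 0.0231·0.45243/0.082878] = -5.1336 m/s.
|v| = 5.1336 m/s.

5.13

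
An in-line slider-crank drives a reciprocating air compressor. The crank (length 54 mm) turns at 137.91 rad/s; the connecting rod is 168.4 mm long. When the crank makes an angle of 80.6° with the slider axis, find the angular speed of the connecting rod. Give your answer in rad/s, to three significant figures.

7.61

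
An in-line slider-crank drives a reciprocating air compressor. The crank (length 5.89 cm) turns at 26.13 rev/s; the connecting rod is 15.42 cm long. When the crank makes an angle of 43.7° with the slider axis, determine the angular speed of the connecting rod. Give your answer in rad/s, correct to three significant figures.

47.0

ω = 164.2 rad/s (converted from 26.13 rev/s).
The rod makes angle φ with the slider axis where L sinφ = r sinθ; differentiating, L cosφ·φ̇ = r ω cosθ.
L cosφ = √(L² − r² sin²θ) = 0.14873 m.
|ω_rod| = r ω |cosθ| / √(L² − r² sin²θ) = 0.0589·164.2·0.72297/0.14873 = 47.005 rad/s.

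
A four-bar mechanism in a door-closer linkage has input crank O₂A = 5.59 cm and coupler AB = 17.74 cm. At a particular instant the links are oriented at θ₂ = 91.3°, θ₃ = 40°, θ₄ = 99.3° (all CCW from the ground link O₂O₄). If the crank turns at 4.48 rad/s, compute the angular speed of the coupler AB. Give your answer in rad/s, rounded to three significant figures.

0.228

ω₂ = 4.48 rad/s
Differentiating the loop-closure r₂e^{iθ₂}+r₃e^{iθ₃}=r₁+r₄e^{iθ₄} gives r₂ω₂e^{iθ₂}+r₃ω₃e^{iθ₃}=r₄ω₄e^{iθ₄}.
Eliminating the other unknown: ω₃ = r₂ω₂ sin(θ₄−θ₂) / [r₃ sin(θ₃−θ₄)].
Numerator sine = +0.13917; denominator sine = -0.85985.
Result = 0.0559·4.48·(+0.13917) / (0.1774·(-0.85985)) = -0.22849 rad/s; magnitude 0.22849 rad/s.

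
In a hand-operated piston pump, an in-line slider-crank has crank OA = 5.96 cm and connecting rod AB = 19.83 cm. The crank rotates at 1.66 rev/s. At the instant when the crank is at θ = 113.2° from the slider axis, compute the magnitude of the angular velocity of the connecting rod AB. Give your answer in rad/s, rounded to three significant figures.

1.28

ω = 10.43 rad/s (converted from 1.66 rev/s).
The rod makes angle φ with the slider axis where L sinφ = r sinθ; differentiating, L cosφ·φ̇ = r ω cosθ.
L cosφ = √(L² − r² sin²θ) = 0.19058 m.
|ω_rod| = r ω |cosθ| / √(L² − r² sin²θ) = 0.0596·10.43·0.39394/0.19058 = 1.2849 rad/s.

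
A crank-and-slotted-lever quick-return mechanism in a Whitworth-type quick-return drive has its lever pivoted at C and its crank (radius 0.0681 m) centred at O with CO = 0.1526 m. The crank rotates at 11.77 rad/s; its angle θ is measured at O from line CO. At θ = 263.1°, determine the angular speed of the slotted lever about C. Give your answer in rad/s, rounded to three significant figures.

1.57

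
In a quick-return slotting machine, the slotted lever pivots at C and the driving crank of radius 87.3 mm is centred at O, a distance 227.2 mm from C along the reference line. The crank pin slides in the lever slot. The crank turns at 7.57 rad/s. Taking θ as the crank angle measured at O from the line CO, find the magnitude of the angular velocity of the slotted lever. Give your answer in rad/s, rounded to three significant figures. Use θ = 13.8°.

ω = 7.57 rad/s
Crank pin A relative to C: A = (d + r cosθ, r sinθ); lever angle φ = atan2(r sinθ, d + r cosθ).
Differentiating tanφ: φ̇ = rω(d cosθ + r)/(d² + r² + 2dr cosθ).
d² + r² + 2dr cosθ = |CA|² = 0.0977652 m²;  d cosθ + r = +0.30794 m.
|ω_lever| = |0.0873·7.57·+0.30794| / 0.0977652 = 2.0816 rad/s.

2.08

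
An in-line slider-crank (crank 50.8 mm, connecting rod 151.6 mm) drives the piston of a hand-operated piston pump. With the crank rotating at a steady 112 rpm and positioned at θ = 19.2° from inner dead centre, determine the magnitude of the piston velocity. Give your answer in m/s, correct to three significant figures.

0.258

ω = 2π·112/60 = 11.73 rad/s
For an in-line slider-crank, x = r cosθ + √(L² − r² sin²θ), so v = −rω sinθ·[1 + r cosθ/√(L² − r² sin²θ)].
With r = 0.0508 m, L = 0.1516 m, θ = 19.2°: √(L² − r² sin²θ) = 0.15068 m.
v = −0.0508·11.73·0.32887·[1 + 0.0508·0.94438/0.15068] = -0.25833 m/s.
|v| = 0.25833 m/s.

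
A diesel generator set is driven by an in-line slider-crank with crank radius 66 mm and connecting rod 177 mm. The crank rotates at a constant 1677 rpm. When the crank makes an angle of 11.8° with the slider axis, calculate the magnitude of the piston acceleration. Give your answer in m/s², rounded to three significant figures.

2690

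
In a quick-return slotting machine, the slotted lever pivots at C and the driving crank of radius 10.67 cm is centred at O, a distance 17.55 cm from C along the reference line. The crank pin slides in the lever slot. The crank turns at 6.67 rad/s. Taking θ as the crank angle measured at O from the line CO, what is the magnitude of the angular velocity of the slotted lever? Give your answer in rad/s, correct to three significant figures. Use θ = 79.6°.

2.01

ω = 6.67 rad/s
Crank pin A relative to C: A = (d + r cosθ, r sinθ); lever angle φ = atan2(r sinθ, d + r cosθ).
Differentiating tanφ: φ̇ = rω(d cosθ + r)/(d² + r² + 2dr cosθ).
d² + r² + 2dr cosθ = |CA|² = 0.0489459 m²;  d cosθ + r = +0.13838 m.
|ω_lever| = |0.1067·6.67·+0.13838| / 0.0489459 = 2.0121 rad/s.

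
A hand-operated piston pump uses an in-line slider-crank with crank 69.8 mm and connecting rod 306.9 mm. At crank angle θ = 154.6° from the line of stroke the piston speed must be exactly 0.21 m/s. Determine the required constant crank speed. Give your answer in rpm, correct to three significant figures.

For an in-line slider-crank, |v_piston| = rω|sinθ|·[1 + r cosθ/√(L² − r² sin²θ)].
With r = 0.0698 m, L = 0.3069 m, θ = 154.6°: the bracketed kinematic factor |dx/dθ| = 0.023759 m.
ω = v/|dx/dθ| = 0.21/0.023759 = 8.8387 rad/s.
N = 60ω/(2π) = 84.404 rpm.

84.4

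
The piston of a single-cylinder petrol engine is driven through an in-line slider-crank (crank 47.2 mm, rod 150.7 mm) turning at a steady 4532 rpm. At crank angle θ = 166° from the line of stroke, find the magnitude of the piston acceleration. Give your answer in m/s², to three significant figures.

7350

ω = 2π·4532/60 = 474.6 rad/s
x(θ) = r cosθ + √(L² − r² sin²θ); with ω constant, a = ω²·d²x/dθ².
d²x/dθ² = −r cosθ − r²(cos2θ)/√u − r⁴ sin²2θ/(4u^{3/2}),  u = L² − r² sin²θ = 0.0225801 m².
Substituting r = 0.0472 m, L = 0.1507 m, θ = 166°: d²x/dθ² = +0.032627 m.
a = ω²·d²x/dθ² = (474.6)²·(+0.032627) = +7348.7 m/s²;  |a| = 7348.7 m/s².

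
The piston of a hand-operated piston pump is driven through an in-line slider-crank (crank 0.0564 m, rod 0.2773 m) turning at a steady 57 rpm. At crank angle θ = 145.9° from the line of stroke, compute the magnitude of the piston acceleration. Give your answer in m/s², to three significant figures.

ω = 2π·57/60 = 5.969 rad/s
x(θ) = r cosθ + √(L² − r² sin²θ); with ω constant, a = ω²·d²x/dθ².
d²x/dθ² = −r cosθ − r²(cos2θ)/√u − r⁴ sin²2θ/(4u^{3/2}),  u = L² − r² sin²θ = 0.0758955 m².
Substituting r = 0.0564 m, L = 0.2773 m, θ = 145.9°: d²x/dθ² = +0.04231 m.
a = ω²·d²x/dθ² = (5.969)²·(+0.04231) = +1.5075 m/s²;  |a| = 1.5075 m/s².

1.51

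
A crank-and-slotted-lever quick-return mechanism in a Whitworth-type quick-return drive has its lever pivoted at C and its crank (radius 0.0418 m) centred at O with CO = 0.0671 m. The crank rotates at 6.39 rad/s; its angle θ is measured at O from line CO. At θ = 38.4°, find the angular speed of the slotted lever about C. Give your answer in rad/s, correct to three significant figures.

ω = 6.39 rad/s
Crank pin A relative to C: A = (d + r cosθ, r sinθ); lever angle φ = atan2(r sinθ, d + r cosθ).
Differentiating tanφ: φ̇ = rω(d cosθ + r)/(d² + r² + 2dr cosθ).
d² + r² + 2dr cosθ = |CA|² = 0.0106458 m²;  d cosθ + r = +0.094386 m.
|ω_lever| = |0.0418·6.39·+0.094386| / 0.0106458 = 2.3681 rad/s.

2.37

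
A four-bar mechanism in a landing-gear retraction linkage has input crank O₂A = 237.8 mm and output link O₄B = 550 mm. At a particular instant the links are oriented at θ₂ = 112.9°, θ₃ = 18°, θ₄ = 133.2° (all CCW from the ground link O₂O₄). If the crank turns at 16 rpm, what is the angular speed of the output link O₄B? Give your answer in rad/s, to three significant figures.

ω₂ = 1.676 rad/s (from 16 rpm).
Differentiating the loop-closure r₂e^{iθ₂}+r₃e^{iθ₃}=r₁+r₄e^{iθ₄} gives r₂ω₂e^{iθ₂}+r₃ω₃e^{iθ₃}=r₄ω₄e^{iθ₄}.
Eliminating the other unknown: ω₄ = r₂ω₂ sin(θ₂−θ₃) / [r₄ sin(θ₄−θ₃)].
Numerator sine = +0.99635; denominator sine = +0.90483.
Result = 0.2378·1.676·(+0.99635) / (0.55·(+0.90483)) = +0.7977 rad/s; magnitude 0.7977 rad/s.

0.798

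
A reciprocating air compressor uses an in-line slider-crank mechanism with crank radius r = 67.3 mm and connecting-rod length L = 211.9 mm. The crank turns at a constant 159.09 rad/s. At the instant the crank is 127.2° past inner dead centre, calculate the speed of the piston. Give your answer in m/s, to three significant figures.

6.84

ω = 159.1 rad/s
For an in-line slider-crank, x = r cosθ + √(L² − r² sin²θ), so v = −rω sinθ·[1 + r cosθ/√(L² − r² sin²θ)].
With r = 0.0673 m, L = 0.2119 m, θ = 127.2°: √(L² − r² sin²θ) = 0.20501 m.
v = −0.0673·159.1·0.79653·[1 + 0.0673·-0.60460/0.20501] = -6.8356 m/s.
|v| = 6.8356 m/s.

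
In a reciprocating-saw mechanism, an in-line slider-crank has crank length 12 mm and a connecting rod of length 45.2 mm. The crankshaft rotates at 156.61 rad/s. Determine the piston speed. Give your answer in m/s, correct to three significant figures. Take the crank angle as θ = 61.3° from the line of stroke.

ω = 156.6 rad/s
For an in-line slider-crank, x = r cosθ + √(L² − r² sin²θ), so v = −rω sinθ·[1 + r cosθ/√(L² − r² sin²θ)].
With r = 0.012 m, L = 0.0452 m, θ = 61.3°: √(L² − r² sin²θ) = 0.043957 m.
v = −0.012·156.6·0.87715·[1 + 0.012·0.48022/0.043957] = -1.8645 m/s.
|v| = 1.8645 m/s.

1.86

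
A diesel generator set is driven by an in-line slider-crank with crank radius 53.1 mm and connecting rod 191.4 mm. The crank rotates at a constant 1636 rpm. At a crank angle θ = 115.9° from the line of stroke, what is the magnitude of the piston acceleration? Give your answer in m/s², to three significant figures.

ω = 2π·1636/60 = 171.3 rad/s
x(θ) = r cosθ + √(L² − r² sin²θ); with ω constant, a = ω²·d²x/dθ².
d²x/dθ² = −r cosθ − r²(cos2θ)/√u − r⁴ sin²2θ/(4u^{3/2}),  u = L² − r² sin²θ = 0.0343523 m².
Substituting r = 0.0531 m, L = 0.1914 m, θ = 115.9°: d²x/dθ² = +0.032409 m.
a = ω²·d²x/dθ² = (171.3)²·(+0.032409) = +951.24 m/s²;  |a| = 951.24 m/s².

951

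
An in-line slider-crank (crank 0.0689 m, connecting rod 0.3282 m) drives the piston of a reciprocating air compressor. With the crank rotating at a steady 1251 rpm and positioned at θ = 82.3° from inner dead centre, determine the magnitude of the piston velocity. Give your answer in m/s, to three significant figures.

9.20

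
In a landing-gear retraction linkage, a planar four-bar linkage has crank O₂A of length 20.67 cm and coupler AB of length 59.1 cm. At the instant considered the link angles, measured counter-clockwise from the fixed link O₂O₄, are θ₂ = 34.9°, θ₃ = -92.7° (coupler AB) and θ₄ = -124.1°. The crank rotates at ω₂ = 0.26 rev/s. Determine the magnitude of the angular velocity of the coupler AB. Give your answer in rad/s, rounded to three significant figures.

ω₂ = 1.634 rad/s (from 0.26 rev/s).
Differentiating the loop-closure r₂e^{iθ₂}+r₃e^{iθ₃}=r₁+r₄e^{iθ₄} gives r₂ω₂e^{iθ₂}+r₃ω₃e^{iθ₃}=r₄ω₄e^{iθ₄}.
Eliminating the other unknown: ω₃ = r₂ω₂ sin(θ₄−θ₂) / [r₃ sin(θ₃−θ₄)].
Numerator sine = -0.35837; denominator sine = +0.52101.
Result = 0.2067·1.634·(-0.35837) / (0.591·(+0.52101)) = -0.393 rad/s; magnitude 0.393 rad/s.

0.393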